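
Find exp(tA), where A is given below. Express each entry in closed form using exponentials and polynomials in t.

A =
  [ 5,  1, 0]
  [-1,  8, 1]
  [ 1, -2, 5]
e^{tA} =
  [-t*exp(6*t) + exp(6*t), t^2*exp(6*t)/2 + t*exp(6*t), t^2*exp(6*t)/2]
  [-t*exp(6*t), t^2*exp(6*t)/2 + 2*t*exp(6*t) + exp(6*t), t^2*exp(6*t)/2 + t*exp(6*t)]
  [t*exp(6*t), -t^2*exp(6*t)/2 - 2*t*exp(6*t), -t^2*exp(6*t)/2 - t*exp(6*t) + exp(6*t)]

Strategy: write A = P · J · P⁻¹ where J is a Jordan canonical form, so e^{tA} = P · e^{tJ} · P⁻¹, and e^{tJ} can be computed block-by-block.

A has Jordan form
J =
  [6, 1, 0]
  [0, 6, 1]
  [0, 0, 6]
(up to reordering of blocks).

Per-block formulas:
  For a 3×3 Jordan block J_3(6): exp(t · J_3(6)) = e^(6t)·(I + t·N + (t^2/2)·N^2), where N is the 3×3 nilpotent shift.

After assembling e^{tJ} and conjugating by P, we get:

e^{tA} =
  [-t*exp(6*t) + exp(6*t), t^2*exp(6*t)/2 + t*exp(6*t), t^2*exp(6*t)/2]
  [-t*exp(6*t), t^2*exp(6*t)/2 + 2*t*exp(6*t) + exp(6*t), t^2*exp(6*t)/2 + t*exp(6*t)]
  [t*exp(6*t), -t^2*exp(6*t)/2 - 2*t*exp(6*t), -t^2*exp(6*t)/2 - t*exp(6*t) + exp(6*t)]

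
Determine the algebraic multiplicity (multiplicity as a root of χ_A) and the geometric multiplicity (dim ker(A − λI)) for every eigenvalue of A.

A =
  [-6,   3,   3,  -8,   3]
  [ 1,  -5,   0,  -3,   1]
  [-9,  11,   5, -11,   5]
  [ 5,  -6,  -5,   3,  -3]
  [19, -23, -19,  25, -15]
λ = -4: alg = 3, geom = 1; λ = -3: alg = 2, geom = 1

Step 1 — factor the characteristic polynomial to read off the algebraic multiplicities:
  χ_A(x) = (x + 3)^2*(x + 4)^3

Step 2 — compute geometric multiplicities via the rank-nullity identity g(λ) = n − rank(A − λI):
  rank(A − (-4)·I) = 4, so dim ker(A − (-4)·I) = n − 4 = 1
  rank(A − (-3)·I) = 4, so dim ker(A − (-3)·I) = n − 4 = 1

Summary:
  λ = -4: algebraic multiplicity = 3, geometric multiplicity = 1
  λ = -3: algebraic multiplicity = 2, geometric multiplicity = 1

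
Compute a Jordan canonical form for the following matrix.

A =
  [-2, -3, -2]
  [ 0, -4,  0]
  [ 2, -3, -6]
J_2(-4) ⊕ J_1(-4)

The characteristic polynomial is
  det(x·I − A) = x^3 + 12*x^2 + 48*x + 64 = (x + 4)^3

Eigenvalues and multiplicities (the geometric multiplicity of λ is n − rank(A − λI), which equals the number of Jordan blocks for λ):
  λ = -4: algebraic multiplicity = 3, geometric multiplicity = 2

Determining the block sizes for each eigenvalue:
  λ = -4: 2 blocks summing to 3 forces exactly one block of size 2 and the rest size 1 → block sizes [2, 1]

Assembling the blocks gives a Jordan form
J =
  [-4,  1,  0]
  [ 0, -4,  0]
  [ 0,  0, -4]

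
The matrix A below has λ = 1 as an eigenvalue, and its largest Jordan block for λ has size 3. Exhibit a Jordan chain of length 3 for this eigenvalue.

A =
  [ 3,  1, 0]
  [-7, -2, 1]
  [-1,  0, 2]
A Jordan chain for λ = 1 of length 3:
v_1 = (-3, 6, -3)ᵀ
v_2 = (2, -7, -1)ᵀ
v_3 = (1, 0, 0)ᵀ

Let N = A − (1)·I. We want v_3 with N^3 v_3 = 0 but N^2 v_3 ≠ 0; then v_{j-1} := N · v_j for j = 3, …, 2.

Pick v_3 = (1, 0, 0)ᵀ.
Then v_2 = N · v_3 = (2, -7, -1)ᵀ.
Then v_1 = N · v_2 = (-3, 6, -3)ᵀ.

Sanity check: (A − (1)·I) v_1 = (0, 0, 0)ᵀ = 0. ✓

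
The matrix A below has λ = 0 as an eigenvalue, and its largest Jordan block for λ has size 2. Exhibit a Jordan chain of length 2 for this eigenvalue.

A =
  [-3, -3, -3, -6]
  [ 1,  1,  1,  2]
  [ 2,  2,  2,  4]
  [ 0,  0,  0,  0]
A Jordan chain for λ = 0 of length 2:
v_1 = (-3, 1, 2, 0)ᵀ
v_2 = (1, 0, 0, 0)ᵀ

Let N = A − (0)·I. We want v_2 with N^2 v_2 = 0 but N^1 v_2 ≠ 0; then v_{j-1} := N · v_j for j = 2, …, 2.

Pick v_2 = (1, 0, 0, 0)ᵀ.
Then v_1 = N · v_2 = (-3, 1, 2, 0)ᵀ.

Sanity check: (A − (0)·I) v_1 = (0, 0, 0, 0)ᵀ = 0. ✓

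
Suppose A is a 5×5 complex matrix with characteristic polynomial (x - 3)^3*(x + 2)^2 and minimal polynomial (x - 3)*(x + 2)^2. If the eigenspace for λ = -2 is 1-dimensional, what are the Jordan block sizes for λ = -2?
Block sizes for λ = -2: [2]

Step 1 — from the characteristic polynomial, algebraic multiplicity of λ = -2 is 2. From dim ker(A − (-2)·I) = 1, there are exactly 1 Jordan blocks for λ = -2.
Step 2 — from the minimal polynomial, the factor (x + 2)^2 tells us the largest block for λ = -2 has size 2.
Step 3 — with total size 2, 1 blocks, and largest block 2, the block sizes (in nonincreasing order) are [2].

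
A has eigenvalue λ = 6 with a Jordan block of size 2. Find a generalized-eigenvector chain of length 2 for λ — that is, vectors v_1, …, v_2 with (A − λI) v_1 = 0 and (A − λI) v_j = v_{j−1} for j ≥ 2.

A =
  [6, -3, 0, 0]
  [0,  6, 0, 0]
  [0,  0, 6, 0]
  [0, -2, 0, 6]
A Jordan chain for λ = 6 of length 2:
v_1 = (-3, 0, 0, -2)ᵀ
v_2 = (0, 1, 0, 0)ᵀ

Let N = A − (6)·I. We want v_2 with N^2 v_2 = 0 but N^1 v_2 ≠ 0; then v_{j-1} := N · v_j for j = 2, …, 2.

Pick v_2 = (0, 1, 0, 0)ᵀ.
Then v_1 = N · v_2 = (-3, 0, 0, -2)ᵀ.

Sanity check: (A − (6)·I) v_1 = (0, 0, 0, 0)ᵀ = 0. ✓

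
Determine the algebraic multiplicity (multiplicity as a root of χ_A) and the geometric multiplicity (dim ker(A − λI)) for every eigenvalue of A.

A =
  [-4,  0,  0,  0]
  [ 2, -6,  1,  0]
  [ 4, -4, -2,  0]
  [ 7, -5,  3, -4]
λ = -4: alg = 4, geom = 2

Step 1 — factor the characteristic polynomial to read off the algebraic multiplicities:
  χ_A(x) = (x + 4)^4

Step 2 — compute geometric multiplicities via the rank-nullity identity g(λ) = n − rank(A − λI):
  rank(A − (-4)·I) = 2, so dim ker(A − (-4)·I) = n − 2 = 2

Summary:
  λ = -4: algebraic multiplicity = 4, geometric multiplicity = 2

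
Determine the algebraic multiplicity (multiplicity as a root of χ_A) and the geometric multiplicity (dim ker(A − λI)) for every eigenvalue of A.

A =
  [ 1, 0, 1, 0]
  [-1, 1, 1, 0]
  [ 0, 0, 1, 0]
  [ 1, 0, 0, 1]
λ = 1: alg = 4, geom = 2

Step 1 — factor the characteristic polynomial to read off the algebraic multiplicities:
  χ_A(x) = (x - 1)^4

Step 2 — compute geometric multiplicities via the rank-nullity identity g(λ) = n − rank(A − λI):
  rank(A − (1)·I) = 2, so dim ker(A − (1)·I) = n − 2 = 2

Summary:
  λ = 1: algebraic multiplicity = 4, geometric multiplicity = 2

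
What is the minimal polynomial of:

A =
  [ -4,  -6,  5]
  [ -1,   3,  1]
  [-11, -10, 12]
x^3 - 11*x^2 + 35*x - 25

The characteristic polynomial is χ_A(x) = (x - 5)^2*(x - 1), so the eigenvalues are known. The minimal polynomial is
  m_A(x) = Π_λ (x − λ)^{k_λ}
where k_λ is the size of the *largest* Jordan block for λ (equivalently, the smallest k with (A − λI)^k v = 0 for every generalised eigenvector v of λ).

  λ = 1: largest Jordan block has size 1, contributing (x − 1)
  λ = 5: largest Jordan block has size 2, contributing (x − 5)^2

So m_A(x) = (x - 5)^2*(x - 1) = x^3 - 11*x^2 + 35*x - 25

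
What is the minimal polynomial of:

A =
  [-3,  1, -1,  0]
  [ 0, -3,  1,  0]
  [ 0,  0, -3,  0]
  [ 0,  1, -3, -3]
x^3 + 9*x^2 + 27*x + 27

The characteristic polynomial is χ_A(x) = (x + 3)^4, so the eigenvalues are known. The minimal polynomial is
  m_A(x) = Π_λ (x − λ)^{k_λ}
where k_λ is the size of the *largest* Jordan block for λ (equivalently, the smallest k with (A − λI)^k v = 0 for every generalised eigenvector v of λ).

  λ = -3: largest Jordan block has size 3, contributing (x + 3)^3

So m_A(x) = (x + 3)^3 = x^3 + 9*x^2 + 27*x + 27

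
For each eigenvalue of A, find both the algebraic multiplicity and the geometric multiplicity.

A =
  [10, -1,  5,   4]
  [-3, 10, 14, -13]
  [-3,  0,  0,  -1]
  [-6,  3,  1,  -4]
λ = 4: alg = 4, geom = 2

Step 1 — factor the characteristic polynomial to read off the algebraic multiplicities:
  χ_A(x) = (x - 4)^4

Step 2 — compute geometric multiplicities via the rank-nullity identity g(λ) = n − rank(A − λI):
  rank(A − (4)·I) = 2, so dim ker(A − (4)·I) = n − 2 = 2

Summary:
  λ = 4: algebraic multiplicity = 4, geometric multiplicity = 2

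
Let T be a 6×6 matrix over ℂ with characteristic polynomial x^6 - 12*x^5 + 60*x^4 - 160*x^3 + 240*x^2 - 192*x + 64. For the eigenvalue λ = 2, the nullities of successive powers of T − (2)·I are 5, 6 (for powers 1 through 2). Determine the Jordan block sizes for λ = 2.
Block sizes for λ = 2: [2, 1, 1, 1, 1]

From the dimensions of kernels of powers, the number of Jordan blocks of size at least j is d_j − d_{j−1} where d_j = dim ker(N^j) (with d_0 = 0). Computing the differences gives [5, 1].
The number of blocks of size exactly k is (#blocks of size ≥ k) − (#blocks of size ≥ k + 1), so the partition is: 4 block(s) of size 1, 1 block(s) of size 2.
In nonincreasing order the block sizes are [2, 1, 1, 1, 1].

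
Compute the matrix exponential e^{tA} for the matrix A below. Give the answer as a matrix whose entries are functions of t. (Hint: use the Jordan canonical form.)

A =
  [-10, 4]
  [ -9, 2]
e^{tA} =
  [-6*t*exp(-4*t) + exp(-4*t), 4*t*exp(-4*t)]
  [-9*t*exp(-4*t), 6*t*exp(-4*t) + exp(-4*t)]

Strategy: write A = P · J · P⁻¹ where J is a Jordan canonical form, so e^{tA} = P · e^{tJ} · P⁻¹, and e^{tJ} can be computed block-by-block.

A has Jordan form
J =
  [-4,  1]
  [ 0, -4]
(up to reordering of blocks).

Per-block formulas:
  For a 2×2 Jordan block J_2(-4): exp(t · J_2(-4)) = e^(-4t)·(I + t·N), where N is the 2×2 nilpotent shift.

After assembling e^{tJ} and conjugating by P, we get:

e^{tA} =
  [-6*t*exp(-4*t) + exp(-4*t), 4*t*exp(-4*t)]
  [-9*t*exp(-4*t), 6*t*exp(-4*t) + exp(-4*t)]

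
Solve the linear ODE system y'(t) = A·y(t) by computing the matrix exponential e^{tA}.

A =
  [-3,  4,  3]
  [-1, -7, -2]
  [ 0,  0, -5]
e^{tA} =
  [2*t*exp(-5*t) + exp(-5*t), 4*t*exp(-5*t), -t^2*exp(-5*t) + 3*t*exp(-5*t)]
  [-t*exp(-5*t), -2*t*exp(-5*t) + exp(-5*t), t^2*exp(-5*t)/2 - 2*t*exp(-5*t)]
  [0, 0, exp(-5*t)]

Strategy: write A = P · J · P⁻¹ where J is a Jordan canonical form, so e^{tA} = P · e^{tJ} · P⁻¹, and e^{tJ} can be computed block-by-block.

A has Jordan form
J =
  [-5,  1,  0]
  [ 0, -5,  1]
  [ 0,  0, -5]
(up to reordering of blocks).

Per-block formulas:
  For a 3×3 Jordan block J_3(-5): exp(t · J_3(-5)) = e^(-5t)·(I + t·N + (t^2/2)·N^2), where N is the 3×3 nilpotent shift.

After assembling e^{tJ} and conjugating by P, we get:

e^{tA} =
  [2*t*exp(-5*t) + exp(-5*t), 4*t*exp(-5*t), -t^2*exp(-5*t) + 3*t*exp(-5*t)]
  [-t*exp(-5*t), -2*t*exp(-5*t) + exp(-5*t), t^2*exp(-5*t)/2 - 2*t*exp(-5*t)]
  [0, 0, exp(-5*t)]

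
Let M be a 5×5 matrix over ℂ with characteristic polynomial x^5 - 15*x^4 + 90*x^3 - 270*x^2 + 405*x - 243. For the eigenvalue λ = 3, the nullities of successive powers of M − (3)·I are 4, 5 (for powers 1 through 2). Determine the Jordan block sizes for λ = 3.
Block sizes for λ = 3: [2, 1, 1, 1]

From the dimensions of kernels of powers, the number of Jordan blocks of size at least j is d_j − d_{j−1} where d_j = dim ker(N^j) (with d_0 = 0). Computing the differences gives [4, 1].
The number of blocks of size exactly k is (#blocks of size ≥ k) − (#blocks of size ≥ k + 1), so the partition is: 3 block(s) of size 1, 1 block(s) of size 2.
In nonincreasing order the block sizes are [2, 1, 1, 1].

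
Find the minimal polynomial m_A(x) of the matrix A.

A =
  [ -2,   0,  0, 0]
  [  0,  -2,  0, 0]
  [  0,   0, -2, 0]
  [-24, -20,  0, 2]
x^2 - 4

The characteristic polynomial is χ_A(x) = (x - 2)*(x + 2)^3, so the eigenvalues are known. The minimal polynomial is
  m_A(x) = Π_λ (x − λ)^{k_λ}
where k_λ is the size of the *largest* Jordan block for λ (equivalently, the smallest k with (A − λI)^k v = 0 for every generalised eigenvector v of λ).

  λ = -2: largest Jordan block has size 1, contributing (x + 2)
  λ = 2: largest Jordan block has size 1, contributing (x − 2)

So m_A(x) = (x - 2)*(x + 2) = x^2 - 4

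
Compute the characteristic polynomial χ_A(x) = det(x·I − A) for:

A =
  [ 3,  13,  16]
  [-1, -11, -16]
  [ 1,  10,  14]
x^3 - 6*x^2 + 12*x - 8

Expanding det(x·I − A) (e.g. by cofactor expansion or by noting that A is similar to its Jordan form J, which has the same characteristic polynomial as A) gives
  χ_A(x) = x^3 - 6*x^2 + 12*x - 8
which factors as (x - 2)^3. The eigenvalues (with algebraic multiplicities) are λ = 2 with multiplicity 3.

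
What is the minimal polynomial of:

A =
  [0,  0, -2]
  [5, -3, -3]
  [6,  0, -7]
x^3 + 10*x^2 + 33*x + 36

The characteristic polynomial is χ_A(x) = (x + 3)^2*(x + 4), so the eigenvalues are known. The minimal polynomial is
  m_A(x) = Π_λ (x − λ)^{k_λ}
where k_λ is the size of the *largest* Jordan block for λ (equivalently, the smallest k with (A − λI)^k v = 0 for every generalised eigenvector v of λ).

  λ = -4: largest Jordan block has size 1, contributing (x + 4)
  λ = -3: largest Jordan block has size 2, contributing (x + 3)^2

So m_A(x) = (x + 3)^2*(x + 4) = x^3 + 10*x^2 + 33*x + 36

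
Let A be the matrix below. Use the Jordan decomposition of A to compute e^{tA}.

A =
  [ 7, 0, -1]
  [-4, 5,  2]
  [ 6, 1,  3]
e^{tA} =
  [-t^2*exp(5*t) + 2*t*exp(5*t) + exp(5*t), -t^2*exp(5*t)/2, -t*exp(5*t)]
  [2*t^2*exp(5*t) - 4*t*exp(5*t), t^2*exp(5*t) + exp(5*t), 2*t*exp(5*t)]
  [-2*t^2*exp(5*t) + 6*t*exp(5*t), -t^2*exp(5*t) + t*exp(5*t), -2*t*exp(5*t) + exp(5*t)]

Strategy: write A = P · J · P⁻¹ where J is a Jordan canonical form, so e^{tA} = P · e^{tJ} · P⁻¹, and e^{tJ} can be computed block-by-block.

A has Jordan form
J =
  [5, 1, 0]
  [0, 5, 1]
  [0, 0, 5]
(up to reordering of blocks).

Per-block formulas:
  For a 3×3 Jordan block J_3(5): exp(t · J_3(5)) = e^(5t)·(I + t·N + (t^2/2)·N^2), where N is the 3×3 nilpotent shift.

After assembling e^{tJ} and conjugating by P, we get:

e^{tA} =
  [-t^2*exp(5*t) + 2*t*exp(5*t) + exp(5*t), -t^2*exp(5*t)/2, -t*exp(5*t)]
  [2*t^2*exp(5*t) - 4*t*exp(5*t), t^2*exp(5*t) + exp(5*t), 2*t*exp(5*t)]
  [-2*t^2*exp(5*t) + 6*t*exp(5*t), -t^2*exp(5*t) + t*exp(5*t), -2*t*exp(5*t) + exp(5*t)]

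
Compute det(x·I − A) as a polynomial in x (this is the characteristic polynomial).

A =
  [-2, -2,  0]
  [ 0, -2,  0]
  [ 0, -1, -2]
x^3 + 6*x^2 + 12*x + 8

Expanding det(x·I − A) (e.g. by cofactor expansion or by noting that A is similar to its Jordan form J, which has the same characteristic polynomial as A) gives
  χ_A(x) = x^3 + 6*x^2 + 12*x + 8
which factors as (x + 2)^3. The eigenvalues (with algebraic multiplicities) are λ = -2 with multiplicity 3.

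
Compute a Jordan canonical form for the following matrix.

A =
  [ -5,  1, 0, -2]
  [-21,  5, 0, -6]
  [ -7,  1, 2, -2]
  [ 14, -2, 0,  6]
J_2(2) ⊕ J_1(2) ⊕ J_1(2)

The characteristic polynomial is
  det(x·I − A) = x^4 - 8*x^3 + 24*x^2 - 32*x + 16 = (x - 2)^4

Eigenvalues and multiplicities (the geometric multiplicity of λ is n − rank(A − λI), which equals the number of Jordan blocks for λ):
  λ = 2: algebraic multiplicity = 4, geometric multiplicity = 3

Determining the block sizes for each eigenvalue:
  λ = 2: 3 blocks summing to 4 forces exactly one block of size 2 and the rest size 1 → block sizes [2, 1, 1]

Assembling the blocks gives a Jordan form
J =
  [2, 1, 0, 0]
  [0, 2, 0, 0]
  [0, 0, 2, 0]
  [0, 0, 0, 2]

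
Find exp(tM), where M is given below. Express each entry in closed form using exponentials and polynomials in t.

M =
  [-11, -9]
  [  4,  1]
e^{tM} =
  [-6*t*exp(-5*t) + exp(-5*t), -9*t*exp(-5*t)]
  [4*t*exp(-5*t), 6*t*exp(-5*t) + exp(-5*t)]

Strategy: write M = P · J · P⁻¹ where J is a Jordan canonical form, so e^{tM} = P · e^{tJ} · P⁻¹, and e^{tJ} can be computed block-by-block.

M has Jordan form
J =
  [-5,  1]
  [ 0, -5]
(up to reordering of blocks).

Per-block formulas:
  For a 2×2 Jordan block J_2(-5): exp(t · J_2(-5)) = e^(-5t)·(I + t·N), where N is the 2×2 nilpotent shift.

After assembling e^{tJ} and conjugating by P, we get:

e^{tM} =
  [-6*t*exp(-5*t) + exp(-5*t), -9*t*exp(-5*t)]
  [4*t*exp(-5*t), 6*t*exp(-5*t) + exp(-5*t)]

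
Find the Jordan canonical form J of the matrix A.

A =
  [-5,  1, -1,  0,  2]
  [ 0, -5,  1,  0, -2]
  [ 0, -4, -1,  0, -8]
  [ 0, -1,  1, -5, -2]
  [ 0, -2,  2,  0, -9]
J_3(-5) ⊕ J_1(-5) ⊕ J_1(-5)

The characteristic polynomial is
  det(x·I − A) = x^5 + 25*x^4 + 250*x^3 + 1250*x^2 + 3125*x + 3125 = (x + 5)^5

Eigenvalues and multiplicities (the geometric multiplicity of λ is n − rank(A − λI), which equals the number of Jordan blocks for λ):
  λ = -5: algebraic multiplicity = 5, geometric multiplicity = 3

Determining the block sizes for each eigenvalue:
  λ = -5: with am = 5 and gm = 3, the partition is not yet determined (e.g. several partitions of 5 into 3 parts exist). Let N = A − (-5)·I. Computing rank(N^1) = 2, rank(N^2) = 1, rank(N^3) = 0; the number of blocks of size ≥ j is rank(N^{j−1}) − rank(N^j), giving [3, 1, 1]. So we have 1 block(s) of size 3, 2 block(s) of size 1 → block sizes [3, 1, 1]

Assembling the blocks gives a Jordan form
J =
  [-5,  1,  0,  0,  0]
  [ 0, -5,  1,  0,  0]
  [ 0,  0, -5,  0,  0]
  [ 0,  0,  0, -5,  0]
  [ 0,  0,  0,  0, -5]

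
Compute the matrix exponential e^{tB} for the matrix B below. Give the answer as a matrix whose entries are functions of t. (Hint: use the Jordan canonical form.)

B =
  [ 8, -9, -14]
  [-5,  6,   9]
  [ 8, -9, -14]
e^{tB} =
  [-3*t^2/2 + 8*t + 1, -9*t, 3*t^2/2 - 14*t]
  [t^2 - 5*t, 6*t + 1, -t^2 + 9*t]
  [-3*t^2/2 + 8*t, -9*t, 3*t^2/2 - 14*t + 1]

Strategy: write B = P · J · P⁻¹ where J is a Jordan canonical form, so e^{tB} = P · e^{tJ} · P⁻¹, and e^{tJ} can be computed block-by-block.

B has Jordan form
J =
  [0, 1, 0]
  [0, 0, 1]
  [0, 0, 0]
(up to reordering of blocks).

Per-block formulas:
  For a 3×3 Jordan block J_3(0): exp(t · J_3(0)) = e^(0t)·(I + t·N + (t^2/2)·N^2), where N is the 3×3 nilpotent shift.

After assembling e^{tJ} and conjugating by P, we get:

e^{tB} =
  [-3*t^2/2 + 8*t + 1, -9*t, 3*t^2/2 - 14*t]
  [t^2 - 5*t, 6*t + 1, -t^2 + 9*t]
  [-3*t^2/2 + 8*t, -9*t, 3*t^2/2 - 14*t + 1]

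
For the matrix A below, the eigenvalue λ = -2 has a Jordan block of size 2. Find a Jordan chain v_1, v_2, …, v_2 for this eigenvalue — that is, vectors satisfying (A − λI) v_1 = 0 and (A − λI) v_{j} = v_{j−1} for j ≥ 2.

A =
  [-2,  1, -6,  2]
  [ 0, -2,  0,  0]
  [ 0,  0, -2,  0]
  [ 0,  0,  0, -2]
A Jordan chain for λ = -2 of length 2:
v_1 = (1, 0, 0, 0)ᵀ
v_2 = (0, 1, 0, 0)ᵀ

Let N = A − (-2)·I. We want v_2 with N^2 v_2 = 0 but N^1 v_2 ≠ 0; then v_{j-1} := N · v_j for j = 2, …, 2.

Pick v_2 = (0, 1, 0, 0)ᵀ.
Then v_1 = N · v_2 = (1, 0, 0, 0)ᵀ.

Sanity check: (A − (-2)·I) v_1 = (0, 0, 0, 0)ᵀ = 0. ✓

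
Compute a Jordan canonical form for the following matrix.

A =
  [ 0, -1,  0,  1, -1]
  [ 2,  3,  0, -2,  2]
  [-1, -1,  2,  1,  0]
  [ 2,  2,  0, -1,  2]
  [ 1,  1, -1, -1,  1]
J_3(1) ⊕ J_1(1) ⊕ J_1(1)

The characteristic polynomial is
  det(x·I − A) = x^5 - 5*x^4 + 10*x^3 - 10*x^2 + 5*x - 1 = (x - 1)^5

Eigenvalues and multiplicities (the geometric multiplicity of λ is n − rank(A − λI), which equals the number of Jordan blocks for λ):
  λ = 1: algebraic multiplicity = 5, geometric multiplicity = 3

Determining the block sizes for each eigenvalue:
  λ = 1: with am = 5 and gm = 3, the partition is not yet determined (e.g. several partitions of 5 into 3 parts exist). Let N = A − (1)·I. Computing rank(N^1) = 2, rank(N^2) = 1, rank(N^3) = 0; the number of blocks of size ≥ j is rank(N^{j−1}) − rank(N^j), giving [3, 1, 1]. So we have 1 block(s) of size 3, 2 block(s) of size 1 → block sizes [3, 1, 1]

Assembling the blocks gives a Jordan form
J =
  [1, 1, 0, 0, 0]
  [0, 1, 1, 0, 0]
  [0, 0, 1, 0, 0]
  [0, 0, 0, 1, 0]
  [0, 0, 0, 0, 1]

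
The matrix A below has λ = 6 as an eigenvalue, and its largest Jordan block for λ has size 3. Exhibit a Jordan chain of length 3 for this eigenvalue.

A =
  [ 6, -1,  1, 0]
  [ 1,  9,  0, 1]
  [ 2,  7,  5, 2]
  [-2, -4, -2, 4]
A Jordan chain for λ = 6 of length 3:
v_1 = (1, 1, 1, -4)ᵀ
v_2 = (0, 1, 2, -2)ᵀ
v_3 = (1, 0, 0, 0)ᵀ

Let N = A − (6)·I. We want v_3 with N^3 v_3 = 0 but N^2 v_3 ≠ 0; then v_{j-1} := N · v_j for j = 3, …, 2.

Pick v_3 = (1, 0, 0, 0)ᵀ.
Then v_2 = N · v_3 = (0, 1, 2, -2)ᵀ.
Then v_1 = N · v_2 = (1, 1, 1, -4)ᵀ.

Sanity check: (A − (6)·I) v_1 = (0, 0, 0, 0)ᵀ = 0. ✓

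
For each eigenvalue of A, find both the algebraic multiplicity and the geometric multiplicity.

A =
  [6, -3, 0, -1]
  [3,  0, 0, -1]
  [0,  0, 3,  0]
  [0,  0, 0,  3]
λ = 3: alg = 4, geom = 3

Step 1 — factor the characteristic polynomial to read off the algebraic multiplicities:
  χ_A(x) = (x - 3)^4

Step 2 — compute geometric multiplicities via the rank-nullity identity g(λ) = n − rank(A − λI):
  rank(A − (3)·I) = 1, so dim ker(A − (3)·I) = n − 1 = 3

Summary:
  λ = 3: algebraic multiplicity = 4, geometric multiplicity = 3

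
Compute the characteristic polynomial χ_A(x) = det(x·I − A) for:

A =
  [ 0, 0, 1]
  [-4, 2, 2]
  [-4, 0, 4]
x^3 - 6*x^2 + 12*x - 8

Expanding det(x·I − A) (e.g. by cofactor expansion or by noting that A is similar to its Jordan form J, which has the same characteristic polynomial as A) gives
  χ_A(x) = x^3 - 6*x^2 + 12*x - 8
which factors as (x - 2)^3. The eigenvalues (with algebraic multiplicities) are λ = 2 with multiplicity 3.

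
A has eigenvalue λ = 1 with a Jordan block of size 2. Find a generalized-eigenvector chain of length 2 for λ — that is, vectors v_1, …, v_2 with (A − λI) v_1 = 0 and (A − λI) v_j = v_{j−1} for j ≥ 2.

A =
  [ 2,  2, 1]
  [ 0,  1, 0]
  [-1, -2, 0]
A Jordan chain for λ = 1 of length 2:
v_1 = (1, 0, -1)ᵀ
v_2 = (1, 0, 0)ᵀ

Let N = A − (1)·I. We want v_2 with N^2 v_2 = 0 but N^1 v_2 ≠ 0; then v_{j-1} := N · v_j for j = 2, …, 2.

Pick v_2 = (1, 0, 0)ᵀ.
Then v_1 = N · v_2 = (1, 0, -1)ᵀ.

Sanity check: (A − (1)·I) v_1 = (0, 0, 0)ᵀ = 0. ✓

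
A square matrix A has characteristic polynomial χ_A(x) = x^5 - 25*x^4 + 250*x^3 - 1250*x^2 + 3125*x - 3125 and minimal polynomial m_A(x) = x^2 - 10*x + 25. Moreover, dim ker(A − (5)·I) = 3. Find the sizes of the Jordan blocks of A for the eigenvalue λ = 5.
Block sizes for λ = 5: [2, 2, 1]

Step 1 — from the characteristic polynomial, algebraic multiplicity of λ = 5 is 5. From dim ker(A − (5)·I) = 3, there are exactly 3 Jordan blocks for λ = 5.
Step 2 — from the minimal polynomial, the factor (x − 5)^2 tells us the largest block for λ = 5 has size 2.
Step 3 — with total size 5, 3 blocks, and largest block 2, the block sizes (in nonincreasing order) are [2, 2, 1].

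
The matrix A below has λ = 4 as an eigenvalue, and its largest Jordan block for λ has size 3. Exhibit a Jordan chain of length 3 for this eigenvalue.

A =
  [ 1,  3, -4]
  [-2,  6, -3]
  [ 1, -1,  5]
A Jordan chain for λ = 4 of length 3:
v_1 = (-1, -1, 0)ᵀ
v_2 = (-3, -2, 1)ᵀ
v_3 = (1, 0, 0)ᵀ

Let N = A − (4)·I. We want v_3 with N^3 v_3 = 0 but N^2 v_3 ≠ 0; then v_{j-1} := N · v_j for j = 3, …, 2.

Pick v_3 = (1, 0, 0)ᵀ.
Then v_2 = N · v_3 = (-3, -2, 1)ᵀ.
Then v_1 = N · v_2 = (-1, -1, 0)ᵀ.

Sanity check: (A − (4)·I) v_1 = (0, 0, 0)ᵀ = 0. ✓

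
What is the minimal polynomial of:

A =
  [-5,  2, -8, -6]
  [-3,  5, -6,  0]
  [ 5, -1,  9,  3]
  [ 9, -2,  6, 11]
x^2 - 10*x + 25

The characteristic polynomial is χ_A(x) = (x - 5)^4, so the eigenvalues are known. The minimal polynomial is
  m_A(x) = Π_λ (x − λ)^{k_λ}
where k_λ is the size of the *largest* Jordan block for λ (equivalently, the smallest k with (A − λI)^k v = 0 for every generalised eigenvector v of λ).

  λ = 5: largest Jordan block has size 2, contributing (x − 5)^2

So m_A(x) = (x - 5)^2 = x^2 - 10*x + 25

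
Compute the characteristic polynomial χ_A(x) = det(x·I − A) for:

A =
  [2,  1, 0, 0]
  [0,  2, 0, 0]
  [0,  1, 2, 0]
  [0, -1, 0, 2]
x^4 - 8*x^3 + 24*x^2 - 32*x + 16

Expanding det(x·I − A) (e.g. by cofactor expansion or by noting that A is similar to its Jordan form J, which has the same characteristic polynomial as A) gives
  χ_A(x) = x^4 - 8*x^3 + 24*x^2 - 32*x + 16
which factors as (x - 2)^4. The eigenvalues (with algebraic multiplicities) are λ = 2 with multiplicity 4.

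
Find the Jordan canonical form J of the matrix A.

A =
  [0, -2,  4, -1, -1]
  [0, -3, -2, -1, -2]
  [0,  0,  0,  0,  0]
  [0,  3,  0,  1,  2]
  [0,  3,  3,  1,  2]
J_3(0) ⊕ J_2(0)

The characteristic polynomial is
  det(x·I − A) = x^5

Eigenvalues and multiplicities (the geometric multiplicity of λ is n − rank(A − λI), which equals the number of Jordan blocks for λ):
  λ = 0: algebraic multiplicity = 5, geometric multiplicity = 2

Determining the block sizes for each eigenvalue:
  λ = 0: with am = 5 and gm = 2, the partition is not yet determined (e.g. several partitions of 5 into 2 parts exist). Let N = A − (0)·I. Computing rank(N^1) = 3, rank(N^2) = 1, rank(N^3) = 0; the number of blocks of size ≥ j is rank(N^{j−1}) − rank(N^j), giving [2, 2, 1]. So we have 1 block(s) of size 3, 1 block(s) of size 2 → block sizes [3, 2]

Assembling the blocks gives a Jordan form
J =
  [0, 1, 0, 0, 0]
  [0, 0, 1, 0, 0]
  [0, 0, 0, 0, 0]
  [0, 0, 0, 0, 1]
  [0, 0, 0, 0, 0]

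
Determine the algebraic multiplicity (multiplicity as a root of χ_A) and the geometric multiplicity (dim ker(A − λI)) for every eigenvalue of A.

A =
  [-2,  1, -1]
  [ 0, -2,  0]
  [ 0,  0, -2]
λ = -2: alg = 3, geom = 2

Step 1 — factor the characteristic polynomial to read off the algebraic multiplicities:
  χ_A(x) = (x + 2)^3

Step 2 — compute geometric multiplicities via the rank-nullity identity g(λ) = n − rank(A − λI):
  rank(A − (-2)·I) = 1, so dim ker(A − (-2)·I) = n − 1 = 2

Summary:
  λ = -2: algebraic multiplicity = 3, geometric multiplicity = 2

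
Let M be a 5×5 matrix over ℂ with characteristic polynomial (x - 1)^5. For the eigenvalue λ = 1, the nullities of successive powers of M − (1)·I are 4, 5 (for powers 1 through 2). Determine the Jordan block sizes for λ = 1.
Block sizes for λ = 1: [2, 1, 1, 1]

From the dimensions of kernels of powers, the number of Jordan blocks of size at least j is d_j − d_{j−1} where d_j = dim ker(N^j) (with d_0 = 0). Computing the differences gives [4, 1].
The number of blocks of size exactly k is (#blocks of size ≥ k) − (#blocks of size ≥ k + 1), so the partition is: 3 block(s) of size 1, 1 block(s) of size 2.
In nonincreasing order the block sizes are [2, 1, 1, 1].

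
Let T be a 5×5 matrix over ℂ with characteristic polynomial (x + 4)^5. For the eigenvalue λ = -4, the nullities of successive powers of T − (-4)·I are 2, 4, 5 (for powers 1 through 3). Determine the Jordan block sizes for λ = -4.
Block sizes for λ = -4: [3, 2]

From the dimensions of kernels of powers, the number of Jordan blocks of size at least j is d_j − d_{j−1} where d_j = dim ker(N^j) (with d_0 = 0). Computing the differences gives [2, 2, 1].
The number of blocks of size exactly k is (#blocks of size ≥ k) − (#blocks of size ≥ k + 1), so the partition is: 1 block(s) of size 2, 1 block(s) of size 3.
In nonincreasing order the block sizes are [3, 2].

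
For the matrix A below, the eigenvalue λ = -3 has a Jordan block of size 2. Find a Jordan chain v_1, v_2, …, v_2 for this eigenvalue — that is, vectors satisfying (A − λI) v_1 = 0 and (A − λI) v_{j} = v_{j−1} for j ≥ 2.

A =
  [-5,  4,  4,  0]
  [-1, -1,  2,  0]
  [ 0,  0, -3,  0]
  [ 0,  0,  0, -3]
A Jordan chain for λ = -3 of length 2:
v_1 = (-2, -1, 0, 0)ᵀ
v_2 = (1, 0, 0, 0)ᵀ

Let N = A − (-3)·I. We want v_2 with N^2 v_2 = 0 but N^1 v_2 ≠ 0; then v_{j-1} := N · v_j for j = 2, …, 2.

Pick v_2 = (1, 0, 0, 0)ᵀ.
Then v_1 = N · v_2 = (-2, -1, 0, 0)ᵀ.

Sanity check: (A − (-3)·I) v_1 = (0, 0, 0, 0)ᵀ = 0. ✓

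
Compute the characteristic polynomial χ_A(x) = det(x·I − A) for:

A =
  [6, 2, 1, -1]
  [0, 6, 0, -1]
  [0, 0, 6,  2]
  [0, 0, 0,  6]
x^4 - 24*x^3 + 216*x^2 - 864*x + 1296

Expanding det(x·I − A) (e.g. by cofactor expansion or by noting that A is similar to its Jordan form J, which has the same characteristic polynomial as A) gives
  χ_A(x) = x^4 - 24*x^3 + 216*x^2 - 864*x + 1296
which factors as (x - 6)^4. The eigenvalues (with algebraic multiplicities) are λ = 6 with multiplicity 4.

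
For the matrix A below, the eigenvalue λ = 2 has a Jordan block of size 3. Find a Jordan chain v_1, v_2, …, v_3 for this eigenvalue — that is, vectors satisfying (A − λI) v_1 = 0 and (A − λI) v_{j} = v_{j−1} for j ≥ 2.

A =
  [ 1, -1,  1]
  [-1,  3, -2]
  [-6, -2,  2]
A Jordan chain for λ = 2 of length 3:
v_1 = (-4, 12, 8)ᵀ
v_2 = (-1, -1, -6)ᵀ
v_3 = (1, 0, 0)ᵀ

Let N = A − (2)·I. We want v_3 with N^3 v_3 = 0 but N^2 v_3 ≠ 0; then v_{j-1} := N · v_j for j = 3, …, 2.

Pick v_3 = (1, 0, 0)ᵀ.
Then v_2 = N · v_3 = (-1, -1, -6)ᵀ.
Then v_1 = N · v_2 = (-4, 12, 8)ᵀ.

Sanity check: (A − (2)·I) v_1 = (0, 0, 0)ᵀ = 0. ✓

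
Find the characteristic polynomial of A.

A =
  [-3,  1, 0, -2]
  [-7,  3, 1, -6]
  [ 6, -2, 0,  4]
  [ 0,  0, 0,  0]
x^4

Expanding det(x·I − A) (e.g. by cofactor expansion or by noting that A is similar to its Jordan form J, which has the same characteristic polynomial as A) gives
  χ_A(x) = x^4
which factors as x^4. The eigenvalues (with algebraic multiplicities) are λ = 0 with multiplicity 4.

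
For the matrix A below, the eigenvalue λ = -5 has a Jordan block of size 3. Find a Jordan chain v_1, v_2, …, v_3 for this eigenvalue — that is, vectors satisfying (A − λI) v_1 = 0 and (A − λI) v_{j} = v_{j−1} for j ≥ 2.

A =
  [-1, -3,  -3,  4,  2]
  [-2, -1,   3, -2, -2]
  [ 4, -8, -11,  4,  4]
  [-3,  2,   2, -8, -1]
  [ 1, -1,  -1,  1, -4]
A Jordan chain for λ = -5 of length 3:
v_1 = (6, -4, 8, -4, 2)ᵀ
v_2 = (-3, 4, -8, 2, -1)ᵀ
v_3 = (0, 1, 0, 0, 0)ᵀ

Let N = A − (-5)·I. We want v_3 with N^3 v_3 = 0 but N^2 v_3 ≠ 0; then v_{j-1} := N · v_j for j = 3, …, 2.

Pick v_3 = (0, 1, 0, 0, 0)ᵀ.
Then v_2 = N · v_3 = (-3, 4, -8, 2, -1)ᵀ.
Then v_1 = N · v_2 = (6, -4, 8, -4, 2)ᵀ.

Sanity check: (A − (-5)·I) v_1 = (0, 0, 0, 0, 0)ᵀ = 0. ✓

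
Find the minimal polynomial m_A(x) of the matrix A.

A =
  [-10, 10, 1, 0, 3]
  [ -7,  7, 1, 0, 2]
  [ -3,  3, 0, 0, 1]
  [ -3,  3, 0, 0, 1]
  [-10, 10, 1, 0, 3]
x^3

The characteristic polynomial is χ_A(x) = x^5, so the eigenvalues are known. The minimal polynomial is
  m_A(x) = Π_λ (x − λ)^{k_λ}
where k_λ is the size of the *largest* Jordan block for λ (equivalently, the smallest k with (A − λI)^k v = 0 for every generalised eigenvector v of λ).

  λ = 0: largest Jordan block has size 3, contributing (x − 0)^3

So m_A(x) = x^3 = x^3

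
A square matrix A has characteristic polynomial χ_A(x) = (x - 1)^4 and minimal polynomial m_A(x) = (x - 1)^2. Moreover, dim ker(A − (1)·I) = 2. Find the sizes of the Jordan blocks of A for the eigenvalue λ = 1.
Block sizes for λ = 1: [2, 2]

Step 1 — from the characteristic polynomial, algebraic multiplicity of λ = 1 is 4. From dim ker(A − (1)·I) = 2, there are exactly 2 Jordan blocks for λ = 1.
Step 2 — from the minimal polynomial, the factor (x − 1)^2 tells us the largest block for λ = 1 has size 2.
Step 3 — with total size 4, 2 blocks, and largest block 2, the block sizes (in nonincreasing order) are [2, 2].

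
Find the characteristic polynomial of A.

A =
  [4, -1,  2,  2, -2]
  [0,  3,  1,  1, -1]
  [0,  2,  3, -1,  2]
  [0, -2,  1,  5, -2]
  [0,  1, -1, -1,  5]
x^5 - 20*x^4 + 160*x^3 - 640*x^2 + 1280*x - 1024

Expanding det(x·I − A) (e.g. by cofactor expansion or by noting that A is similar to its Jordan form J, which has the same characteristic polynomial as A) gives
  χ_A(x) = x^5 - 20*x^4 + 160*x^3 - 640*x^2 + 1280*x - 1024
which factors as (x - 4)^5. The eigenvalues (with algebraic multiplicities) are λ = 4 with multiplicity 5.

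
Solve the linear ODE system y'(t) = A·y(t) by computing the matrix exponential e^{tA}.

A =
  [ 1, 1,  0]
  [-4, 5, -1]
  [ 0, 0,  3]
e^{tA} =
  [-2*t*exp(3*t) + exp(3*t), t*exp(3*t), -t^2*exp(3*t)/2]
  [-4*t*exp(3*t), 2*t*exp(3*t) + exp(3*t), -t^2*exp(3*t) - t*exp(3*t)]
  [0, 0, exp(3*t)]

Strategy: write A = P · J · P⁻¹ where J is a Jordan canonical form, so e^{tA} = P · e^{tJ} · P⁻¹, and e^{tJ} can be computed block-by-block.

A has Jordan form
J =
  [3, 1, 0]
  [0, 3, 1]
  [0, 0, 3]
(up to reordering of blocks).

Per-block formulas:
  For a 3×3 Jordan block J_3(3): exp(t · J_3(3)) = e^(3t)·(I + t·N + (t^2/2)·N^2), where N is the 3×3 nilpotent shift.

After assembling e^{tJ} and conjugating by P, we get:

e^{tA} =
  [-2*t*exp(3*t) + exp(3*t), t*exp(3*t), -t^2*exp(3*t)/2]
  [-4*t*exp(3*t), 2*t*exp(3*t) + exp(3*t), -t^2*exp(3*t) - t*exp(3*t)]
  [0, 0, exp(3*t)]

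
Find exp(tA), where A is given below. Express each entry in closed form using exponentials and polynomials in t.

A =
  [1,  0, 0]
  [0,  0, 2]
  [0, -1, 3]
e^{tA} =
  [exp(t), 0, 0]
  [0, -exp(2*t) + 2*exp(t), 2*exp(2*t) - 2*exp(t)]
  [0, -exp(2*t) + exp(t), 2*exp(2*t) - exp(t)]

Strategy: write A = P · J · P⁻¹ where J is a Jordan canonical form, so e^{tA} = P · e^{tJ} · P⁻¹, and e^{tJ} can be computed block-by-block.

A has Jordan form
J =
  [1, 0, 0]
  [0, 1, 0]
  [0, 0, 2]
(up to reordering of blocks).

Per-block formulas:
  For a 1×1 block at λ = 1: exp(t · [1]) = [e^(1t)].
  For a 1×1 block at λ = 2: exp(t · [2]) = [e^(2t)].

After assembling e^{tJ} and conjugating by P, we get:

e^{tA} =
  [exp(t), 0, 0]
  [0, -exp(2*t) + 2*exp(t), 2*exp(2*t) - 2*exp(t)]
  [0, -exp(2*t) + exp(t), 2*exp(2*t) - exp(t)]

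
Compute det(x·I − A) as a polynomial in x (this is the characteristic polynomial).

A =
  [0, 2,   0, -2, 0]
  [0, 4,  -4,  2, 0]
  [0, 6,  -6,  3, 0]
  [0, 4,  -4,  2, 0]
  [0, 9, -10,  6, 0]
x^5

Expanding det(x·I − A) (e.g. by cofactor expansion or by noting that A is similar to its Jordan form J, which has the same characteristic polynomial as A) gives
  χ_A(x) = x^5
which factors as x^5. The eigenvalues (with algebraic multiplicities) are λ = 0 with multiplicity 5.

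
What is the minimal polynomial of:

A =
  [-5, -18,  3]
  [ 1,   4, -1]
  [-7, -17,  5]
x^3 - 4*x^2 - 3*x + 18

The characteristic polynomial is χ_A(x) = (x - 3)^2*(x + 2), so the eigenvalues are known. The minimal polynomial is
  m_A(x) = Π_λ (x − λ)^{k_λ}
where k_λ is the size of the *largest* Jordan block for λ (equivalently, the smallest k with (A − λI)^k v = 0 for every generalised eigenvector v of λ).

  λ = -2: largest Jordan block has size 1, contributing (x + 2)
  λ = 3: largest Jordan block has size 2, contributing (x − 3)^2

So m_A(x) = (x - 3)^2*(x + 2) = x^3 - 4*x^2 - 3*x + 18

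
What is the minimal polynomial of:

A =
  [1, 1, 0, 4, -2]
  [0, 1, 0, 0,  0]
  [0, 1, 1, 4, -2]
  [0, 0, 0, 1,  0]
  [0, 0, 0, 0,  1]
x^2 - 2*x + 1

The characteristic polynomial is χ_A(x) = (x - 1)^5, so the eigenvalues are known. The minimal polynomial is
  m_A(x) = Π_λ (x − λ)^{k_λ}
where k_λ is the size of the *largest* Jordan block for λ (equivalently, the smallest k with (A − λI)^k v = 0 for every generalised eigenvector v of λ).

  λ = 1: largest Jordan block has size 2, contributing (x − 1)^2

So m_A(x) = (x - 1)^2 = x^2 - 2*x + 1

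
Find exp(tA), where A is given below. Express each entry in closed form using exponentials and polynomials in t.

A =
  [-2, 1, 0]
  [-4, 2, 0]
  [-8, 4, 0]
e^{tA} =
  [1 - 2*t, t, 0]
  [-4*t, 2*t + 1, 0]
  [-8*t, 4*t, 1]

Strategy: write A = P · J · P⁻¹ where J is a Jordan canonical form, so e^{tA} = P · e^{tJ} · P⁻¹, and e^{tJ} can be computed block-by-block.

A has Jordan form
J =
  [0, 1, 0]
  [0, 0, 0]
  [0, 0, 0]
(up to reordering of blocks).

Per-block formulas:
  For a 2×2 Jordan block J_2(0): exp(t · J_2(0)) = e^(0t)·(I + t·N), where N is the 2×2 nilpotent shift.
  For a 1×1 block at λ = 0: exp(t · [0]) = [e^(0t)].

After assembling e^{tJ} and conjugating by P, we get:

e^{tA} =
  [1 - 2*t, t, 0]
  [-4*t, 2*t + 1, 0]
  [-8*t, 4*t, 1]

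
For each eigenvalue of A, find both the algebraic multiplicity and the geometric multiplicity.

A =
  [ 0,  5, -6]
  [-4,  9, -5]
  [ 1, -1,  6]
λ = 5: alg = 3, geom = 1

Step 1 — factor the characteristic polynomial to read off the algebraic multiplicities:
  χ_A(x) = (x - 5)^3

Step 2 — compute geometric multiplicities via the rank-nullity identity g(λ) = n − rank(A − λI):
  rank(A − (5)·I) = 2, so dim ker(A − (5)·I) = n − 2 = 1

Summary:
  λ = 5: algebraic multiplicity = 3, geometric multiplicity = 1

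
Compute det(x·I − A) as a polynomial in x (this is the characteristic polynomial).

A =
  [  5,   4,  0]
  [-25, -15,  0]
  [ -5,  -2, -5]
x^3 + 15*x^2 + 75*x + 125

Expanding det(x·I − A) (e.g. by cofactor expansion or by noting that A is similar to its Jordan form J, which has the same characteristic polynomial as A) gives
  χ_A(x) = x^3 + 15*x^2 + 75*x + 125
which factors as (x + 5)^3. The eigenvalues (with algebraic multiplicities) are λ = -5 with multiplicity 3.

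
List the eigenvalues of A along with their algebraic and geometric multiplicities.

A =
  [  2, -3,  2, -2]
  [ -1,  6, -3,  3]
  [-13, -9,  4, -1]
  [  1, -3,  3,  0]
λ = 3: alg = 4, geom = 2

Step 1 — factor the characteristic polynomial to read off the algebraic multiplicities:
  χ_A(x) = (x - 3)^4

Step 2 — compute geometric multiplicities via the rank-nullity identity g(λ) = n − rank(A − λI):
  rank(A − (3)·I) = 2, so dim ker(A − (3)·I) = n − 2 = 2

Summary:
  λ = 3: algebraic multiplicity = 4, geometric multiplicity = 2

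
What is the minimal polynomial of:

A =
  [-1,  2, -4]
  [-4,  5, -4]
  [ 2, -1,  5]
x^2 - 6*x + 9

The characteristic polynomial is χ_A(x) = (x - 3)^3, so the eigenvalues are known. The minimal polynomial is
  m_A(x) = Π_λ (x − λ)^{k_λ}
where k_λ is the size of the *largest* Jordan block for λ (equivalently, the smallest k with (A − λI)^k v = 0 for every generalised eigenvector v of λ).

  λ = 3: largest Jordan block has size 2, contributing (x − 3)^2

So m_A(x) = (x - 3)^2 = x^2 - 6*x + 9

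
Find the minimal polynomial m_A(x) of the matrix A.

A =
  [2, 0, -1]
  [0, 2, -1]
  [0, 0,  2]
x^2 - 4*x + 4

The characteristic polynomial is χ_A(x) = (x - 2)^3, so the eigenvalues are known. The minimal polynomial is
  m_A(x) = Π_λ (x − λ)^{k_λ}
where k_λ is the size of the *largest* Jordan block for λ (equivalently, the smallest k with (A − λI)^k v = 0 for every generalised eigenvector v of λ).

  λ = 2: largest Jordan block has size 2, contributing (x − 2)^2

So m_A(x) = (x - 2)^2 = x^2 - 4*x + 4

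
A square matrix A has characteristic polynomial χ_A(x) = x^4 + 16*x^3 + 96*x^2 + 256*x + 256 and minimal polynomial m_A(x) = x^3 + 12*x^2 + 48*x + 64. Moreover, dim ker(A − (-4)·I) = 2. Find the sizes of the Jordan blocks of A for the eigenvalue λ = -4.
Block sizes for λ = -4: [3, 1]

Step 1 — from the characteristic polynomial, algebraic multiplicity of λ = -4 is 4. From dim ker(A − (-4)·I) = 2, there are exactly 2 Jordan blocks for λ = -4.
Step 2 — from the minimal polynomial, the factor (x + 4)^3 tells us the largest block for λ = -4 has size 3.
Step 3 — with total size 4, 2 blocks, and largest block 3, the block sizes (in nonincreasing order) are [3, 1].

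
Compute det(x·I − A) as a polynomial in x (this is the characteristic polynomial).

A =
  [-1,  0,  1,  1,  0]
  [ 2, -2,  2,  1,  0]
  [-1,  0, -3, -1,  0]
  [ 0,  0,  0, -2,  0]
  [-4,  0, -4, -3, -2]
x^5 + 10*x^4 + 40*x^3 + 80*x^2 + 80*x + 32

Expanding det(x·I − A) (e.g. by cofactor expansion or by noting that A is similar to its Jordan form J, which has the same characteristic polynomial as A) gives
  χ_A(x) = x^5 + 10*x^4 + 40*x^3 + 80*x^2 + 80*x + 32
which factors as (x + 2)^5. The eigenvalues (with algebraic multiplicities) are λ = -2 with multiplicity 5.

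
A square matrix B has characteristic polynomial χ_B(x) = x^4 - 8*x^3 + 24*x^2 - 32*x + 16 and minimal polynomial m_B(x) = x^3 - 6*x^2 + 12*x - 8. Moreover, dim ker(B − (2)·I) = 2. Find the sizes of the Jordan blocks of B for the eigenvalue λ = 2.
Block sizes for λ = 2: [3, 1]

Step 1 — from the characteristic polynomial, algebraic multiplicity of λ = 2 is 4. From dim ker(B − (2)·I) = 2, there are exactly 2 Jordan blocks for λ = 2.
Step 2 — from the minimal polynomial, the factor (x − 2)^3 tells us the largest block for λ = 2 has size 3.
Step 3 — with total size 4, 2 blocks, and largest block 3, the block sizes (in nonincreasing order) are [3, 1].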